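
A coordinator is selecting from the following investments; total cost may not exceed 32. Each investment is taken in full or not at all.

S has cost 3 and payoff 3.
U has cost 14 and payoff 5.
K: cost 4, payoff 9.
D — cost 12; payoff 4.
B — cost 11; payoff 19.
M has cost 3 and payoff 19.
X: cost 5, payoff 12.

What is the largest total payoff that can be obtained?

Allowing fractional choices, the relaxed optimum would be about 64.1, but investments are indivisible.
K + B + M + X: cost 4 + 11 + 3 + 5 = 23 ≤ 32, payoff 9 + 19 + 19 + 12 = 59.
S + K + B + M + X: cost 3 + 4 + 11 + 3 + 5 = 26 ≤ 32, payoff 3 + 9 + 19 + 19 + 12 = 62.
D + B + M + X: cost 12 + 11 + 3 + 5 = 31 ≤ 32, payoff 4 + 19 + 19 + 12 = 54.
Best is S, K, B, M, and X with total payoff 62.

62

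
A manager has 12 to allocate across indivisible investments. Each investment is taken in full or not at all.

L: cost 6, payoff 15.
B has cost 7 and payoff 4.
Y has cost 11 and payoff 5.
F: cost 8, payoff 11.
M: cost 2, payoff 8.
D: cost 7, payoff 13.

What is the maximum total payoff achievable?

Allowing fractional choices, the relaxed optimum would be about 30.4, but investments are indivisible.
L + M: cost 6 + 2 = 8 ≤ 12, payoff 15 + 8 = 23.
F + M: cost 8 + 2 = 10 ≤ 12, payoff 11 + 8 = 19.
M + D: cost 2 + 7 = 9 ≤ 12, payoff 8 + 13 = 21.
Best is L and M with total payoff 23.

23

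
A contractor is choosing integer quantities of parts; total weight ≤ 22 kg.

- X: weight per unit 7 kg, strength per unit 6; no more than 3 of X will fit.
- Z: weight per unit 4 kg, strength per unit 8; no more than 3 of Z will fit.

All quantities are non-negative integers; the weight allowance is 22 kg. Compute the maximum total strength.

30

Z has the best ratio (8/4); taking only Z gives at most 3×8 = 24 (stopped by the supply cap of 3).
Mixing does better — 1×X and 3×Z: weight 19 ≤ 22, strength 1·6 + 3·8 = 30.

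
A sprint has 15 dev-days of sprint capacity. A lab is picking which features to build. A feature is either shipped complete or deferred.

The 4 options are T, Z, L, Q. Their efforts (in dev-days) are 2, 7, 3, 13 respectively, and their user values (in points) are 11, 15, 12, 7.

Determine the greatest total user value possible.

38

Z + L: effort 7 + 3 = 10 ≤ 15, user value 15 + 12 = 27.
T + Z + L: effort 2 + 7 + 3 = 12 ≤ 15, user value 11 + 15 + 12 = 38.
Best is T, Z, and L with total user value 38.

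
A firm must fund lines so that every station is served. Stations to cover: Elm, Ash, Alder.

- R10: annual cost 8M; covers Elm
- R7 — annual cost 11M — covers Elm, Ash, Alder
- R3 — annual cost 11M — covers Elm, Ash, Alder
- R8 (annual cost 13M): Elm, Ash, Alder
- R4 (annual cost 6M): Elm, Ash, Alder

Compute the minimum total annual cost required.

R4 alone covers Elm, Ash, Alder — every station.
Total annual cost: 6.
No cover costs less than 6.

6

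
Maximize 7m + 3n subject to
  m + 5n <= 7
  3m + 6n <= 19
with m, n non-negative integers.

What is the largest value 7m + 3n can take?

42

(m,n)=(6,0) is feasible, giving 42.
(m,n)=(5,0) is feasible, giving 35.
The best lattice point is (6,0), giving 42.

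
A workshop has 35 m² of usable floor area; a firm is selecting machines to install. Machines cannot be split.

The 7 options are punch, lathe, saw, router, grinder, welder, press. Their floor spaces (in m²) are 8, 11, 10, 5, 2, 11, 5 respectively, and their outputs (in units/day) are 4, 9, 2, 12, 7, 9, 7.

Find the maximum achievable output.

punch + lathe + router + grinder + press: floor space 8 + 11 + 5 + 2 + 5 = 31 ≤ 35, output 4 + 9 + 12 + 7 + 7 = 39.
lathe + router + grinder + welder + press: floor space 11 + 5 + 2 + 11 + 5 = 34 ≤ 35, output 9 + 12 + 7 + 9 + 7 = 44.
punch + router + grinder + welder + press: floor space 8 + 5 + 2 + 11 + 5 = 31 ≤ 35, output 4 + 12 + 7 + 9 + 7 = 39.
Best is lathe, router, grinder, welder, and press with total output 44.

44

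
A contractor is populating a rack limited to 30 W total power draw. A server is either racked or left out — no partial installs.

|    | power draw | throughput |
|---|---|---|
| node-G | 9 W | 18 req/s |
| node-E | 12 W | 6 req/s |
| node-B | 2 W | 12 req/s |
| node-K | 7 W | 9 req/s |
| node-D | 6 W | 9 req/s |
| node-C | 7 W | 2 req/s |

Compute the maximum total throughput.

48

Allowing fractional choices, the relaxed optimum would be about 51.0, but servers are indivisible.
node-G + node-B + node-K + node-D: power draw 9 + 2 + 7 + 6 = 24 ≤ 30, throughput 18 + 12 + 9 + 9 = 48.
node-G + node-E + node-B + node-D: power draw 9 + 12 + 2 + 6 = 29 ≤ 30, throughput 18 + 6 + 12 + 9 = 45.
Best is node-G, node-B, node-K, and node-D with total throughput 48.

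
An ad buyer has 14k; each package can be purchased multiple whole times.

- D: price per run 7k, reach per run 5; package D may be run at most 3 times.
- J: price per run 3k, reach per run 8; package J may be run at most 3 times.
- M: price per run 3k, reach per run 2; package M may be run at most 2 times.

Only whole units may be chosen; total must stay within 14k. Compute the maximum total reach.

3×J: price 9 ≤ 14, reach 3·8 = 24.
3×J and 1×M: price 12 ≤ 14, reach 3·8 + 1·2 = 26.
Best is 26.

26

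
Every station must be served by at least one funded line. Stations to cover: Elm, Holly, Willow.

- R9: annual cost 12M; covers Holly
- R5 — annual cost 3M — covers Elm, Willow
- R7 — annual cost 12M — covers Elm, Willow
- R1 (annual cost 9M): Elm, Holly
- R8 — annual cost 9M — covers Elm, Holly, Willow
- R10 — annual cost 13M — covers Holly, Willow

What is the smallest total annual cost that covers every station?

9

The greedy cost-per-new-station heuristic would pick R5 and R1 for 12, but a cheaper cover exists.
R8 alone covers Elm, Holly, Willow — every station.
Total annual cost: 9.
No cover costs less than 9.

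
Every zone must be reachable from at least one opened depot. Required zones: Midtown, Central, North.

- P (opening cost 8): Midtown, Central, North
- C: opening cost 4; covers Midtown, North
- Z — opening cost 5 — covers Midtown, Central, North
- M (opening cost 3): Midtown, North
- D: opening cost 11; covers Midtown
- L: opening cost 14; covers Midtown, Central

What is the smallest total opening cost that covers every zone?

5

Z alone covers Midtown, Central, North — every zone.
Total opening cost: 5.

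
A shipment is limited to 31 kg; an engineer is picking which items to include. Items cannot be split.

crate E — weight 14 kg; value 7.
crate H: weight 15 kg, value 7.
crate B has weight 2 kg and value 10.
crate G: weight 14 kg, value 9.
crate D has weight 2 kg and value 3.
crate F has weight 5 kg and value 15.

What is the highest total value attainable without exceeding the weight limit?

37

Allowing fractional choices, the relaxed optimum would be about 41.0, but items are indivisible.
crate H + crate B + crate D + crate F: weight 15 + 2 + 2 + 5 = 24 ≤ 31, value 7 + 10 + 3 + 15 = 35.
crate E + crate B + crate D + crate F: weight 14 + 2 + 2 + 5 = 23 ≤ 31, value 7 + 10 + 3 + 15 = 35.
crate B + crate G + crate D + crate F: weight 2 + 14 + 2 + 5 = 23 ≤ 31, value 10 + 9 + 3 + 15 = 37.
Best is crate B, crate G, crate D, and crate F with total value 37.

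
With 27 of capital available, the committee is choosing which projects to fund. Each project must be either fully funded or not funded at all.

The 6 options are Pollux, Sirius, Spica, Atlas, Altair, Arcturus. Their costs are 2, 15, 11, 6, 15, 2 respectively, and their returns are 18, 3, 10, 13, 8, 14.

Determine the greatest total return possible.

This is an integer program with binary decision variables.
Pollux + Atlas + Altair + Arcturus: cost 2 + 6 + 15 + 2 = 25 ≤ 27, return 18 + 13 + 8 + 14 = 53.
Pollux + Sirius + Atlas + Arcturus: cost 2 + 15 + 6 + 2 = 25 ≤ 27, return 18 + 3 + 13 + 14 = 48.
Pollux + Spica + Atlas + Arcturus: cost 2 + 11 + 6 + 2 = 21 ≤ 27, return 18 + 10 + 13 + 14 = 55.
Best is Pollux, Spica, Atlas, and Arcturus with total return 55.

55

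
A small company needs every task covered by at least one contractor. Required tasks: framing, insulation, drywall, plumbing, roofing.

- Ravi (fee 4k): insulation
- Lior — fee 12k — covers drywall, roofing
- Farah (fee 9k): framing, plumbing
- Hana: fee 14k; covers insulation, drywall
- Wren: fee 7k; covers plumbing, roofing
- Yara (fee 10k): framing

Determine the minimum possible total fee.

25

The greedy cost-per-new-task heuristic would pick Wren, Ravi, Farah, and Lior for 32, but a cheaper cover exists.
Choose Ravi, Lior, and Farah: together they cover framing, insulation, drywall, plumbing, roofing — every task.
Total fee: 4 + 12 + 9 = 25.
No cover costs less than 25.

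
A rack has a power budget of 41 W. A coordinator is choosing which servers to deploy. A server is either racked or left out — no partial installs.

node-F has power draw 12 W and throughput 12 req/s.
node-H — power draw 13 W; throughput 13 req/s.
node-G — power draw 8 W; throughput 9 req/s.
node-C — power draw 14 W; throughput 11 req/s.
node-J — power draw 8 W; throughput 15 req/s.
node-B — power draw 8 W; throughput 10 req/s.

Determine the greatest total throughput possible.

Treat it as a binary knapsack problem.
node-F + node-H + node-G + node-J: power draw 12 + 13 + 8 + 8 = 41 ≤ 41, throughput 12 + 13 + 9 + 15 = 49.
node-F + node-H + node-J + node-B: power draw 12 + 13 + 8 + 8 = 41 ≤ 41, throughput 12 + 13 + 15 + 10 = 50.
Best is node-F, node-H, node-J, and node-B with total throughput 50.

50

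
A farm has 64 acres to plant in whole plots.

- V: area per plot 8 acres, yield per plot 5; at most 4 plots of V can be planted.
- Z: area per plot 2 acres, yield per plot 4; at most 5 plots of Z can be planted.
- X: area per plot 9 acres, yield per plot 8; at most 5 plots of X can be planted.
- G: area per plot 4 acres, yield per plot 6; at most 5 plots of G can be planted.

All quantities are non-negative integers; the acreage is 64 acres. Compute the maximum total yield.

78

This is a bounded integer knapsack.
4×Z, 4×X, and 5×G: area 64 ≤ 64, yield 4·4 + 4·8 + 5·6 = 78.
5×Z, 4×X, and 4×G: area 62 ≤ 64, yield 5·4 + 4·8 + 4·6 = 76.
Best is 78.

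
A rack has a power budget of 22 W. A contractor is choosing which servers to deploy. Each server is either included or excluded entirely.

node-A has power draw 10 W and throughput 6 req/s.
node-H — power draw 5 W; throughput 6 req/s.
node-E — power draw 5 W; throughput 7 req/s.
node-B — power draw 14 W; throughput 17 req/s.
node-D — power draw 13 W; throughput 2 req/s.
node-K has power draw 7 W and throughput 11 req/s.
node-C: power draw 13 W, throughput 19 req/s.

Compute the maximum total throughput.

30

Allowing fractional choices, the relaxed optimum would be about 32.8, but servers are indivisible.
node-B + node-K: power draw 14 + 7 = 21 ≤ 22, throughput 17 + 11 = 28.
node-K + node-C: power draw 7 + 13 = 20 ≤ 22, throughput 11 + 19 = 30.
node-E + node-C: power draw 5 + 13 = 18 ≤ 22, throughput 7 + 19 = 26.
Best is node-K and node-C with total throughput 30.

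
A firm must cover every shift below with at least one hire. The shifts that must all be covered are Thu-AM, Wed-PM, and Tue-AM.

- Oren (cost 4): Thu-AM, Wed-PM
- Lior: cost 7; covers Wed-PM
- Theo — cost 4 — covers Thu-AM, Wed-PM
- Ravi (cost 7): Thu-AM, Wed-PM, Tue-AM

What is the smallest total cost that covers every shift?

The greedy cost-per-new-shift heuristic would pick Oren and Ravi for 11, but a cheaper cover exists.
Ravi alone covers Thu-AM, Wed-PM, Tue-AM — every shift.
Total cost: 7.
No cover costs less than 7.

7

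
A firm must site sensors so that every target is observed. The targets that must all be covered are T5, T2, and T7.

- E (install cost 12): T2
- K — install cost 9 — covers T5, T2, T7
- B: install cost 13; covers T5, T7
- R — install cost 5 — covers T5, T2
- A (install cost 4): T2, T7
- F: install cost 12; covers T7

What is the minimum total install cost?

9

K alone covers T5, T2, T7 — every target.
Total install cost: 9.
No cover costs less than 9.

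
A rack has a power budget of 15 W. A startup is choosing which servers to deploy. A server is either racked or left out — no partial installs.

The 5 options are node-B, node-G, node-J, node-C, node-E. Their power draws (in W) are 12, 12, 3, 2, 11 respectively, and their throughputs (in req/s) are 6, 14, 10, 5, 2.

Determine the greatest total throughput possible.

Allowing fractional choices, the relaxed optimum would be about 26.7, but servers are indivisible.
node-G + node-C: power draw 12 + 2 = 14 ≤ 15, throughput 14 + 5 = 19.
node-B + node-J: power draw 12 + 3 = 15 ≤ 15, throughput 6 + 10 = 16.
node-G + node-J: power draw 12 + 3 = 15 ≤ 15, throughput 14 + 10 = 24.
Best is node-G and node-J with total throughput 24.

24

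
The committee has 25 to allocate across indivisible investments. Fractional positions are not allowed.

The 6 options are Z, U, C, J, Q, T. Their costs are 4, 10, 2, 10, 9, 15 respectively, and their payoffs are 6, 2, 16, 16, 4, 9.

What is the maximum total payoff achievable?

Allowing fractional choices, the relaxed optimum would be about 43.4, but investments are indivisible.
Z + C + J + Q: cost 4 + 2 + 10 + 9 = 25 ≤ 25, payoff 6 + 16 + 16 + 4 = 42.
C + J + Q: cost 2 + 10 + 9 = 21 ≤ 25, payoff 16 + 16 + 4 = 36.
Z + C + J: cost 4 + 2 + 10 = 16 ≤ 25, payoff 6 + 16 + 16 = 38.
Best is Z, C, J, and Q with total payoff 42.

42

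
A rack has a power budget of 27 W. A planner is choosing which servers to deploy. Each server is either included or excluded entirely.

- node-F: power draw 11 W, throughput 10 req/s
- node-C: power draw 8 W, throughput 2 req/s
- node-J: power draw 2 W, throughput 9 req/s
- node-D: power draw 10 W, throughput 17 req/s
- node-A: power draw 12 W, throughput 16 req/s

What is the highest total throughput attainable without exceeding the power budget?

42

Take node-J, node-D, and node-A: power draw 2 + 10 + 12 = 24 ≤ 27, throughput 9 + 17 + 16 = 42.
No other feasible combination does better.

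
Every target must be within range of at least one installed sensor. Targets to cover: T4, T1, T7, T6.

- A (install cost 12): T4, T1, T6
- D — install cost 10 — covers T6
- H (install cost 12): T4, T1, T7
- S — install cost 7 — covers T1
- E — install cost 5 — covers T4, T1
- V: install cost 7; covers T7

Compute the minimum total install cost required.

19

The greedy cost-per-new-target heuristic would pick E, V, and D for 22, but a cheaper cover exists.
Choose A and V: together they cover T4, T1, T7, T6 — every target.
Total install cost: 12 + 7 = 19.
No cover costs less than 19.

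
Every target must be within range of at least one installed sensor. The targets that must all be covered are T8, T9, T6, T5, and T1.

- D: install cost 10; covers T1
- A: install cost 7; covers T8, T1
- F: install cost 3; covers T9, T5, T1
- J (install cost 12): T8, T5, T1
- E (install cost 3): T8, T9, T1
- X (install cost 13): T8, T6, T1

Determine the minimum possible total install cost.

16

The greedy cost-per-new-target heuristic would pick F, E, and X for 19, but a cheaper cover exists.
Choose F and X: together they cover T8, T9, T6, T5, T1 — every target.
Total install cost: 3 + 13 = 16.
No cover costs less than 16.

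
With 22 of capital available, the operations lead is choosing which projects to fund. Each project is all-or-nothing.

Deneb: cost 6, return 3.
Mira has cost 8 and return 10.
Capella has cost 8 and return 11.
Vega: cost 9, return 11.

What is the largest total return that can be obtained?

Deneb + Mira + Capella: cost 6 + 8 + 8 = 22 ≤ 22, return 3 + 10 + 11 = 24.
Capella + Vega: cost 8 + 9 = 17 ≤ 22, return 11 + 11 = 22.
Mira + Capella: cost 8 + 8 = 16 ≤ 22, return 10 + 11 = 21.
Best is Deneb, Mira, and Capella with total return 24.

24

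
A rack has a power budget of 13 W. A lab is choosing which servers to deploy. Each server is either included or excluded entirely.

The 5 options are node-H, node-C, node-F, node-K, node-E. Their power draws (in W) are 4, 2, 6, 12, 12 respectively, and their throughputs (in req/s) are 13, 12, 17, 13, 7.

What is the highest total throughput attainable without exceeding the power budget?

42

Treat it as a binary knapsack problem.
Take node-H, node-C, and node-F: power draw 4 + 2 + 6 = 12 ≤ 13, throughput 13 + 12 + 17 = 42.
No other feasible combination does better.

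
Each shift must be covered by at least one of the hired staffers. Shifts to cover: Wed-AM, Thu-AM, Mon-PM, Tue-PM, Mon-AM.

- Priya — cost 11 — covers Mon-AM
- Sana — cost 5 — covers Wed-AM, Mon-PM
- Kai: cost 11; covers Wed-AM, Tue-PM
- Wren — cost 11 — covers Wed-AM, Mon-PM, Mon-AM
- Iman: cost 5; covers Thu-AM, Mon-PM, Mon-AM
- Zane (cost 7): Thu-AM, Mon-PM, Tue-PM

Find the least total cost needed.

This is a weighted set-cover instance.
The greedy cost-per-new-shift heuristic would pick Iman, Sana, and Zane for 17, but a cheaper cover exists.
Choose Kai and Iman: together they cover Wed-AM, Thu-AM, Mon-PM, Tue-PM, Mon-AM — every shift.
Total cost: 11 + 5 = 16.
No cover costs less than 16.

16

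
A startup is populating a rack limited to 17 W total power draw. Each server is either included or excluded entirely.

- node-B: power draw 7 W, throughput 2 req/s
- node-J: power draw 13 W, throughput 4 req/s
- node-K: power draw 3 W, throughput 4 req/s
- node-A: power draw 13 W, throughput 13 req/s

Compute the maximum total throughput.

Treat it as a binary knapsack problem.
node-A: power draw 13 ≤ 17, throughput 13.
node-K + node-A: power draw 3 + 13 = 16 ≤ 17, throughput 4 + 13 = 17.
node-J + node-K: power draw 13 + 3 = 16 ≤ 17, throughput 4 + 4 = 8.
Best is node-K and node-A with total throughput 17.

17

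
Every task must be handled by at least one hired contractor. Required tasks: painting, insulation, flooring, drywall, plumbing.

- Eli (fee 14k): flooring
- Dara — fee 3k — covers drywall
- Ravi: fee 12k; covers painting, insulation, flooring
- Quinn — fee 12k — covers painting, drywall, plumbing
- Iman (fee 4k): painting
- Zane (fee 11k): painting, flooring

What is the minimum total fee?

24

Choose Ravi and Quinn: together they cover painting, insulation, flooring, drywall, plumbing — every task.
Total fee: 12 + 12 = 24.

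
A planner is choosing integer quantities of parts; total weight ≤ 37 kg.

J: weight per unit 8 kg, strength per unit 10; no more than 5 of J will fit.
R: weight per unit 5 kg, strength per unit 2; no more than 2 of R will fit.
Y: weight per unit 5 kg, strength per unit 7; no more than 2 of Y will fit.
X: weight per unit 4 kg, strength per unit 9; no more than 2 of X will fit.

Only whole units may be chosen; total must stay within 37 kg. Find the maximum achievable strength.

55

Take 3×J, 1×Y, and 2×X: weight 37 ≤ 37, strength 3·10 + 1·7 + 2·9 = 55.
X has the best ratio (9/4) and is taken to its limit of 2; remaining capacity is filled optimally with the others.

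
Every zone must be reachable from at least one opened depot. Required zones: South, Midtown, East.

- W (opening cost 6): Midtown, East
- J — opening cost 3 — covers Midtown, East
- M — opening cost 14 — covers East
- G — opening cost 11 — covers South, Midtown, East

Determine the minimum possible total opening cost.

11

The greedy cost-per-new-zone heuristic would pick J and G for 14, but a cheaper cover exists.
G alone covers South, Midtown, East — every zone.
Total opening cost: 11.
No cover costs less than 11.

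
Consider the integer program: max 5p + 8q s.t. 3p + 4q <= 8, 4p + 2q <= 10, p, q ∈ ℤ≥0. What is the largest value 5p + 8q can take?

16

(p,q)=(0,2): 3·0+4·2=8≤8, 4·0+2·2=4≤10, objective 16.
(p,q)=(1,1): 3·1+4·1=7≤8, 4·1+2·1=6≤10, objective 13.
(p,q)=(0,1): 3·0+4·1=4≤8, 4·0+2·1=2≤10, objective 8.
The best lattice point is (0,2), giving 16.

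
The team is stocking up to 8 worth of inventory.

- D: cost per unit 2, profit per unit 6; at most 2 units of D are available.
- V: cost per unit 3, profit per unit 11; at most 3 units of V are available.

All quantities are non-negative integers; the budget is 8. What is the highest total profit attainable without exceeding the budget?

1×D and 2×V: cost 8 ≤ 8, profit 1·6 + 2·11 = 28.
2×D and 1×V: cost 7 ≤ 8, profit 2·6 + 1·11 = 23.
Best is 28.

28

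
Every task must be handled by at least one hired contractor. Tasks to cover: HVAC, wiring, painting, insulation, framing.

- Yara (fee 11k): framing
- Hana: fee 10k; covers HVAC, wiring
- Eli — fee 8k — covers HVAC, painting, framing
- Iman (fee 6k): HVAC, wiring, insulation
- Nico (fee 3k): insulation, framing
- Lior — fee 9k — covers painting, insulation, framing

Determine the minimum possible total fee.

14

Choose Eli and Iman: together they cover HVAC, wiring, painting, insulation, framing — every task.
Total fee: 8 + 6 = 14.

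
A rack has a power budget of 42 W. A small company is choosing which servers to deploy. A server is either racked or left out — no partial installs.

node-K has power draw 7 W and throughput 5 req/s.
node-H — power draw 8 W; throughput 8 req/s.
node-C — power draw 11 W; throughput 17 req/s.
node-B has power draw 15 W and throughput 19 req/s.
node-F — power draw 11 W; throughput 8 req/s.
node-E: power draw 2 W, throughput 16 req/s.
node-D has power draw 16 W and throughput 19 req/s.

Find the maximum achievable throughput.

This is a 0-1 knapsack instance.
Allowing fractional choices, the relaxed optimum would be about 68.6, but servers are indivisible.
node-H + node-C + node-B + node-E: power draw 8 + 11 + 15 + 2 = 36 ≤ 42, throughput 8 + 17 + 19 + 16 = 60.
node-H + node-B + node-E + node-D: power draw 8 + 15 + 2 + 16 = 41 ≤ 42, throughput 8 + 19 + 16 + 19 = 62.
Best is node-H, node-B, node-E, and node-D with total throughput 62.

62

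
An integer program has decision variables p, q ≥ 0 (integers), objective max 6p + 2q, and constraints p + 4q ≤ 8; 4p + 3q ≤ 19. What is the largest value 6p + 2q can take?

26

(p,q)=(4,1): 1·4+4·1=8≤8, 4·4+3·1=19≤19, objective 26.
(p,q)=(4,0): 1·4+4·0=4≤8, 4·4+3·0=16≤19, objective 24.
(p,q)=(3,1): 1·3+4·1=7≤8, 4·3+3·1=15≤19, objective 20.
The best lattice point is (4,1), giving 26.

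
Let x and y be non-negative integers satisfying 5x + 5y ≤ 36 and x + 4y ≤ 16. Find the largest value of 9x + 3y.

(x,y)=(7,0) is feasible, giving 63.
(x,y)=(6,1) is feasible, giving 57.
(x,y)=(6,0) is feasible, giving 54.
No feasible integer point exceeds 63.

63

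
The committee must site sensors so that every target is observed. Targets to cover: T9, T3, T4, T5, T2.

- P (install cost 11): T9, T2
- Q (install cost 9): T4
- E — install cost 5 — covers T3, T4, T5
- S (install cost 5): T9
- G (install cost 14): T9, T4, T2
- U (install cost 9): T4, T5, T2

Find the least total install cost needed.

Choose P and E: together they cover T9, T3, T4, T5, T2 — every target.
Total install cost: 11 + 5 = 16.

16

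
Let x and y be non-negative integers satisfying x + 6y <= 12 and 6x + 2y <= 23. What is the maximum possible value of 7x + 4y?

The continuous relaxation peaks at (3.35, 1.44) with value 29.24; rounding to a feasible lattice point costs some objective.
(x,y)=(3,1): 1·3+6·1=9≤12, 6·3+2·1=20≤23, objective 25.
(x,y)=(3,0): 1·3+6·0=3≤12, 6·3+2·0=18≤23, objective 21.
(x,y)=(2,1): 1·2+6·1=8≤12, 6·2+2·1=14≤23, objective 18.
(x,y)=(2,0): 1·2+6·0=2≤12, 6·2+2·0=12≤23, objective 14.
Maximum is 25 at (x,y)=(3,1).

25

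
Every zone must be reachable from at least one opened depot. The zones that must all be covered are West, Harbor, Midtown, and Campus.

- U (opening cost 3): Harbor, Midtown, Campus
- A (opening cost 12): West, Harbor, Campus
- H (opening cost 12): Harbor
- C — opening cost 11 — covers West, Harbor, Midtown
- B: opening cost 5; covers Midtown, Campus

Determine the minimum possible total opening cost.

14

Choose U and C: together they cover West, Harbor, Midtown, Campus — every zone.
Total opening cost: 3 + 11 = 14.
No cover costs less than 14.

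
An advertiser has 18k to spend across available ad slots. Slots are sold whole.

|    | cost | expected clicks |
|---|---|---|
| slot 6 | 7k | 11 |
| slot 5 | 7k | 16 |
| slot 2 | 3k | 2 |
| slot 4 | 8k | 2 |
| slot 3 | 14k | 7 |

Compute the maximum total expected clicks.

Treat it as a binary knapsack problem.
slot 5 + slot 2 + slot 4: cost 7 + 3 + 8 = 18 ≤ 18, expected clicks 16 + 2 + 2 = 20.
slot 6 + slot 5: cost 7 + 7 = 14 ≤ 18, expected clicks 11 + 16 = 27.
slot 6 + slot 5 + slot 2: cost 7 + 7 + 3 = 17 ≤ 18, expected clicks 11 + 16 + 2 = 29.
Best is slot 6, slot 5, and slot 2 with total expected clicks 29.

29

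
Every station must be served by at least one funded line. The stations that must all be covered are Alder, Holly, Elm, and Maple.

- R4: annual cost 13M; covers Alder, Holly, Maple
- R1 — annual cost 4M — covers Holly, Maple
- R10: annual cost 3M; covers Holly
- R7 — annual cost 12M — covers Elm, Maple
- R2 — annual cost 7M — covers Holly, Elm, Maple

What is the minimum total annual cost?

This is a weighted set-cover instance.
Choose R4 and R2: together they cover Alder, Holly, Elm, Maple — every station.
Total annual cost: 13 + 7 = 20.

20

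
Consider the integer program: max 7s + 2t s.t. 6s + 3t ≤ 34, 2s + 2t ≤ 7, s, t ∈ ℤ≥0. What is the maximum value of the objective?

Relaxing integrality, the LP optimum is 24.50 at (s,t) = (3.5, 0), which is not an integer point.
(s,t)=(3,0): 6·3+3·0=18≤34, 2·3+2·0=6≤7, objective 21.
(s,t)=(2,1): 6·2+3·1=15≤34, 2·2+2·1=6≤7, objective 16.
(s,t)=(2,0): 6·2+3·0=12≤34, 2·2+2·0=4≤7, objective 14.
No feasible integer point exceeds 21.

21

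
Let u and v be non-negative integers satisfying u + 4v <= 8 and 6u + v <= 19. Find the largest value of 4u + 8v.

20

(u,v)=(3,1): 1·3+4·1=7≤8, 6·3+1·1=19≤19, objective 20.
(u,v)=(2,1): 1·2+4·1=6≤8, 6·2+1·1=13≤19, objective 16.
(u,v)=(1,1): 1·1+4·1=5≤8, 6·1+1·1=7≤19, objective 12.
No feasible integer point exceeds 20.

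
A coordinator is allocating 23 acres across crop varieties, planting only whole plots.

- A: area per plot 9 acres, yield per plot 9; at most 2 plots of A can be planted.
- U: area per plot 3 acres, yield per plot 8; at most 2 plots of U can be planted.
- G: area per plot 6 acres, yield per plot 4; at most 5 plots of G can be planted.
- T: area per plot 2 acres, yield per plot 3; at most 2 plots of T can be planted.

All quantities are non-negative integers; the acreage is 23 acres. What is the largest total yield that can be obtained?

This is a bounded integer knapsack.
U has the best ratio (8/3); taking only U gives at most 2×8 = 16 (stopped by the supply cap of 2).
Mixing does better — 1×A, 2×U, 1×G, and 1×T: area 23 ≤ 23, yield 1·9 + 2·8 + 1·4 + 1·3 = 32.

32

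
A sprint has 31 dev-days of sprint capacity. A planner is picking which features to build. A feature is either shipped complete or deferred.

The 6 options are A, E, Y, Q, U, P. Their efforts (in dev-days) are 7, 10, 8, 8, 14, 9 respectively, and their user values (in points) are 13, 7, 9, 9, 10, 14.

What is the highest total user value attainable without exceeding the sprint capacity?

37

Allowing fractional choices, the relaxed optimum would be about 43.9, but features are indivisible.
A + Q + P: effort 7 + 8 + 9 = 24 ≤ 31, user value 13 + 9 + 14 = 36.
A + U + P: effort 7 + 14 + 9 = 30 ≤ 31, user value 13 + 10 + 14 = 37.
A + Y + P: effort 7 + 8 + 9 = 24 ≤ 31, user value 13 + 9 + 14 = 36.
Best is A, U, and P with total user value 37.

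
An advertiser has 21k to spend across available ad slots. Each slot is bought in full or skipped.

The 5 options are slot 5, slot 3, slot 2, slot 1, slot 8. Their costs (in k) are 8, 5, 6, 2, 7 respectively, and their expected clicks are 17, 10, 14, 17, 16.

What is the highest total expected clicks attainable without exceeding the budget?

58

slot 5 + slot 3 + slot 2 + slot 1: cost 8 + 5 + 6 + 2 = 21 ≤ 21, expected clicks 17 + 10 + 14 + 17 = 58.
slot 3 + slot 2 + slot 1 + slot 8: cost 5 + 6 + 2 + 7 = 20 ≤ 21, expected clicks 10 + 14 + 17 + 16 = 57.
Best is slot 5, slot 3, slot 2, and slot 1 with total expected clicks 58.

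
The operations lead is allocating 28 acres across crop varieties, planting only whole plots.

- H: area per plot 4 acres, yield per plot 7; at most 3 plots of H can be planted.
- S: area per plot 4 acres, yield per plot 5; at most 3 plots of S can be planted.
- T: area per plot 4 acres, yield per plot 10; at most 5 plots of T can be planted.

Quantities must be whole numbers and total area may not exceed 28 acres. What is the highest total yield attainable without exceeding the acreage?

Take 2×H and 5×T: area 28 ≤ 28, yield 2·7 + 5·10 = 64.
T has the best ratio (10/4) and is taken to its limit of 5; remaining capacity is filled optimally with the others.

64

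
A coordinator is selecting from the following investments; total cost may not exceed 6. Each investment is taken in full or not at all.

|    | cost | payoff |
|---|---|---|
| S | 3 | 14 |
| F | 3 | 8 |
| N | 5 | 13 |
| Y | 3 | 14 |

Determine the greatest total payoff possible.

28

S + F: cost 3 + 3 = 6 ≤ 6, payoff 14 + 8 = 22.
F + Y: cost 3 + 3 = 6 ≤ 6, payoff 8 + 14 = 22.
S + Y: cost 3 + 3 = 6 ≤ 6, payoff 14 + 14 = 28.
Best is S and Y with total payoff 28.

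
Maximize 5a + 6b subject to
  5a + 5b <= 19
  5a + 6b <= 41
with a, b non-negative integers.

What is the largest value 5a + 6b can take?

18

The continuous relaxation peaks at (0, 3.8) with value 22.80; rounding to a feasible lattice point costs some objective.
(a,b)=(0,3): 5·0+5·3=15≤19, 5·0+6·3=18≤41, objective 18.
(a,b)=(1,2): 5·1+5·2=15≤19, 5·1+6·2=17≤41, objective 17.
(a,b)=(0,2): 5·0+5·2=10≤19, 5·0+6·2=12≤41, objective 12.
No feasible integer point exceeds 18.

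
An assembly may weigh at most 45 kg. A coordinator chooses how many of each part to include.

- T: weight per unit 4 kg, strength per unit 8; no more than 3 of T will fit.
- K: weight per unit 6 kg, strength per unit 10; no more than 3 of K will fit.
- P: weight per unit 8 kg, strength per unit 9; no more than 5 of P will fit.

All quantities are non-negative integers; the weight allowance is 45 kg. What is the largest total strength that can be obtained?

This is a bounded integer knapsack.
T has the best ratio (8/4); taking only T gives at most 3×8 = 24 (stopped by the supply cap of 3).
Mixing does better — 2×T, 3×K, and 2×P: weight 42 ≤ 45, strength 2·8 + 3·10 + 2·9 = 64.

64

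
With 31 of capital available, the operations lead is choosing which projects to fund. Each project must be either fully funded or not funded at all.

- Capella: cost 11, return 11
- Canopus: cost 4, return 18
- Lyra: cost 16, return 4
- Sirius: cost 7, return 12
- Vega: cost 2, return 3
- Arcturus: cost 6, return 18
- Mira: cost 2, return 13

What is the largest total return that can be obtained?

Allowing fractional choices, the relaxed optimum would be about 74.0, but projects are indivisible.
Capella + Canopus + Sirius + Arcturus + Mira: cost 11 + 4 + 7 + 6 + 2 = 30 ≤ 31, return 11 + 18 + 12 + 18 + 13 = 72.
Canopus + Sirius + Vega + Arcturus + Mira: cost 4 + 7 + 2 + 6 + 2 = 21 ≤ 31, return 18 + 12 + 3 + 18 + 13 = 64.
Best is Capella, Canopus, Sirius, Arcturus, and Mira with total return 72.

72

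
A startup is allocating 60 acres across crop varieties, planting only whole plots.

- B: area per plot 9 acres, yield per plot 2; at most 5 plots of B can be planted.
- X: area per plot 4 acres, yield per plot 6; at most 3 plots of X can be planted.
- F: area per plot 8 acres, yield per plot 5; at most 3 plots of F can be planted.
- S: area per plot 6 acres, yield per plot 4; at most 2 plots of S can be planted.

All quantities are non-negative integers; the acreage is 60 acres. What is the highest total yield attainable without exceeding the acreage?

1×B, 3×X, 3×F, and 2×S: area 57 ≤ 60, yield 1·2 + 3·6 + 3·5 + 2·4 = 43.
3×X, 3×F, and 2×S: area 48 ≤ 60, yield 3·6 + 3·5 + 2·4 = 41.
Best is 43.

43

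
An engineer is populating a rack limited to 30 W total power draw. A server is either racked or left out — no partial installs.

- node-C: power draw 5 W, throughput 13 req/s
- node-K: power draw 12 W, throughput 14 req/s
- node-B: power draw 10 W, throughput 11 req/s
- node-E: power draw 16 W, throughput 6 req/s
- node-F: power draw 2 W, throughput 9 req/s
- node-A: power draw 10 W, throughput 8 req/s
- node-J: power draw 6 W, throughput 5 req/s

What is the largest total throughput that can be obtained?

node-C + node-K + node-B + node-F: power draw 5 + 12 + 10 + 2 = 29 ≤ 30, throughput 13 + 14 + 11 + 9 = 47.
node-C + node-K + node-F + node-A: power draw 5 + 12 + 2 + 10 = 29 ≤ 30, throughput 13 + 14 + 9 + 8 = 44.
node-C + node-K + node-F + node-J: power draw 5 + 12 + 2 + 6 = 25 ≤ 30, throughput 13 + 14 + 9 + 5 = 41.
Best is node-C, node-K, node-B, and node-F with total throughput 47.

47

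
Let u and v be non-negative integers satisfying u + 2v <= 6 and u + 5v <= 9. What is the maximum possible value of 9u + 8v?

54

(u,v)=(6,0): 1·6+2·0=6≤6, 1·6+5·0=6≤9, objective 54.
(u,v)=(5,0): 1·5+2·0=5≤6, 1·5+5·0=5≤9, objective 45.
No feasible integer point exceeds 54.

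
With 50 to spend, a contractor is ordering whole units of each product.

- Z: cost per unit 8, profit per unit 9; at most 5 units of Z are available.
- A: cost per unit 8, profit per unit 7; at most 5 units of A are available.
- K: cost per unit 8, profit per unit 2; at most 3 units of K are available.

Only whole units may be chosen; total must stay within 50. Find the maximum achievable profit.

Take 5×Z and 1×A: cost 48 ≤ 50, profit 5·9 + 1·7 = 52.
Z has the best ratio (9/8) and is taken to its limit of 5; remaining capacity is filled optimally with the others.

52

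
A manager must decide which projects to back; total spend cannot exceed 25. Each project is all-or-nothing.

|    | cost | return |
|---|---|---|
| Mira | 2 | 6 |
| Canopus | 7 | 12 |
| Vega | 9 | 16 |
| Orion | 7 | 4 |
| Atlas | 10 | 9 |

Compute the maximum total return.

Take Mira, Canopus, Vega, and Orion: cost 2 + 7 + 9 + 7 = 25 ≤ 25, return 6 + 12 + 16 + 4 = 38.
No other feasible combination does better.

38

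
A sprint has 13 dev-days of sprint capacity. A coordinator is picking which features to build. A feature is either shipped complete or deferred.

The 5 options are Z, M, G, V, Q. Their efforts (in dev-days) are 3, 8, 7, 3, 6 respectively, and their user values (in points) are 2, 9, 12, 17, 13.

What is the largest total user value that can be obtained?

Treat it as a binary knapsack problem.
V + Q: effort 3 + 6 = 9 ≤ 13, user value 17 + 13 = 30.
Z + G + V: effort 3 + 7 + 3 = 13 ≤ 13, user value 2 + 12 + 17 = 31.
Z + V + Q: effort 3 + 3 + 6 = 12 ≤ 13, user value 2 + 17 + 13 = 32.
Best is Z, V, and Q with total user value 32.

32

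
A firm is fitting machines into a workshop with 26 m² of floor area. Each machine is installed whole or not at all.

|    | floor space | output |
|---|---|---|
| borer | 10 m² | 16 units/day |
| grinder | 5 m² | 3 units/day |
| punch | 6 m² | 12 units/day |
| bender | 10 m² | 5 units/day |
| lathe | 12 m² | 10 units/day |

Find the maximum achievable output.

33

Allowing fractional choices, the relaxed optimum would be about 36.3, but machines are indivisible.
borer + punch: floor space 10 + 6 = 16 ≤ 26, output 16 + 12 = 28.
borer + grinder + punch: floor space 10 + 5 + 6 = 21 ≤ 26, output 16 + 3 + 12 = 31.
borer + punch + bender: floor space 10 + 6 + 10 = 26 ≤ 26, output 16 + 12 + 5 = 33.
Best is borer, punch, and bender with total output 33.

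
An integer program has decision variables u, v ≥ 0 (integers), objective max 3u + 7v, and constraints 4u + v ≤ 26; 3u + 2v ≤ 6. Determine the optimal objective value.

21

(u,v)=(0,3): 4·0+1·3=3≤26, 3·0+2·3=6≤6, objective 21.
(u,v)=(0,2): 4·0+1·2=2≤26, 3·0+2·2=4≤6, objective 14.
The best lattice point is (0,3), giving 21.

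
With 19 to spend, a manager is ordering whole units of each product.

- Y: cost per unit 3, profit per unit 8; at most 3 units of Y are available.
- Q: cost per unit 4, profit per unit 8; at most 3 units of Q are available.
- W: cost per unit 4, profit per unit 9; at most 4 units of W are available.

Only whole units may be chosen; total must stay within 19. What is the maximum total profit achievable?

This is a bounded integer knapsack.
Y has the best ratio (8/3); taking only Y gives at most 3×8 = 24 (stopped by the supply cap of 3).
Mixing does better — 1×Y and 4×W: cost 19 ≤ 19, profit 1·8 + 4·9 = 44.

44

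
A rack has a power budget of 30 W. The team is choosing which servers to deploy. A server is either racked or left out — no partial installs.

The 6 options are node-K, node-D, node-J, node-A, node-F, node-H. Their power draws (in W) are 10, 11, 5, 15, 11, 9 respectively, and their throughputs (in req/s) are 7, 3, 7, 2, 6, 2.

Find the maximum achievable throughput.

20

Take node-K, node-J, and node-F: power draw 10 + 5 + 11 = 26 ≤ 30, throughput 7 + 7 + 6 = 20.
No other feasible combination does better.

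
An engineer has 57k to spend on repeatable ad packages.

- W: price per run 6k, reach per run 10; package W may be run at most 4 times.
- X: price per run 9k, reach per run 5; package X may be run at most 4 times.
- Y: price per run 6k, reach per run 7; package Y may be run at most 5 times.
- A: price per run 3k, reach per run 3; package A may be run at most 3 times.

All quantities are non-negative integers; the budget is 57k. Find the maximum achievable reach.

This is a bounded integer knapsack.
4×W, 5×Y, and 1×A: price 57 ≤ 57, reach 4·10 + 5·7 + 1·3 = 78.
4×W, 4×Y, and 3×A: price 57 ≤ 57, reach 4·10 + 4·7 + 3·3 = 77.
Best is 78.

78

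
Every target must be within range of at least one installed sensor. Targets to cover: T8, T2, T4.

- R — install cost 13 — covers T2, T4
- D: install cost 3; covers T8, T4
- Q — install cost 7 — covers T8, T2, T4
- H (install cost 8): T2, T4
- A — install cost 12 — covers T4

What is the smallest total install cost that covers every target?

This is a weighted set-cover instance.
The greedy cost-per-new-target heuristic would pick D and Q for 10, but a cheaper cover exists.
Q alone covers T8, T2, T4 — every target.
Total install cost: 7.
No cover costs less than 7.

7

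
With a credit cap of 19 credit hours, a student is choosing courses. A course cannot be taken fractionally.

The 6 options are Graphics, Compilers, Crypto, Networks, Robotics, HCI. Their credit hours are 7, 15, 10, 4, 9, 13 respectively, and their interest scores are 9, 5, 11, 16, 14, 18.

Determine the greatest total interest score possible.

34

Allowing fractional choices, the relaxed optimum would be about 38.3, but courses are indivisible.
Networks + Robotics: credit hours 4 + 9 = 13 ≤ 19, interest score 16 + 14 = 30.
Networks + HCI: credit hours 4 + 13 = 17 ≤ 19, interest score 16 + 18 = 34.
Crypto + Networks: credit hours 10 + 4 = 14 ≤ 19, interest score 11 + 16 = 27.
Best is Networks and HCI with total interest score 34.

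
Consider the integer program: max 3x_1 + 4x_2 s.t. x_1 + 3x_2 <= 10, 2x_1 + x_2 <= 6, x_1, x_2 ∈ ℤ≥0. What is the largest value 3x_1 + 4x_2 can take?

The continuous relaxation peaks at (1.6, 2.8) with value 16.00; rounding to a feasible lattice point costs some objective.
(x_1,x_2)=(1,3): 1·1+3·3=10≤10, 2·1+1·3=5≤6, objective 15.
(x_1,x_2)=(2,2): 1·2+3·2=8≤10, 2·2+1·2=6≤6, objective 14.
(x_1,x_2)=(0,3): 1·0+3·3=9≤10, 2·0+1·3=3≤6, objective 12.
No feasible integer point exceeds 15.

15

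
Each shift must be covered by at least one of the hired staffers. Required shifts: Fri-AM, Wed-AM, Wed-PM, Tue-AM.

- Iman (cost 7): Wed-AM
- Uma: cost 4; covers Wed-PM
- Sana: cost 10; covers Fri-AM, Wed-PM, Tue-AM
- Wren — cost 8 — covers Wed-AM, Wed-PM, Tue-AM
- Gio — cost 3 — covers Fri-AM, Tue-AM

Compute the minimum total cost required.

11

This is a weighted set-cover instance.
The greedy cost-per-new-shift heuristic would pick Gio, Uma, and Iman for 14, but a cheaper cover exists.
Choose Wren and Gio: together they cover Fri-AM, Wed-AM, Wed-PM, Tue-AM — every shift.
Total cost: 8 + 3 = 11.
No cover costs less than 11.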